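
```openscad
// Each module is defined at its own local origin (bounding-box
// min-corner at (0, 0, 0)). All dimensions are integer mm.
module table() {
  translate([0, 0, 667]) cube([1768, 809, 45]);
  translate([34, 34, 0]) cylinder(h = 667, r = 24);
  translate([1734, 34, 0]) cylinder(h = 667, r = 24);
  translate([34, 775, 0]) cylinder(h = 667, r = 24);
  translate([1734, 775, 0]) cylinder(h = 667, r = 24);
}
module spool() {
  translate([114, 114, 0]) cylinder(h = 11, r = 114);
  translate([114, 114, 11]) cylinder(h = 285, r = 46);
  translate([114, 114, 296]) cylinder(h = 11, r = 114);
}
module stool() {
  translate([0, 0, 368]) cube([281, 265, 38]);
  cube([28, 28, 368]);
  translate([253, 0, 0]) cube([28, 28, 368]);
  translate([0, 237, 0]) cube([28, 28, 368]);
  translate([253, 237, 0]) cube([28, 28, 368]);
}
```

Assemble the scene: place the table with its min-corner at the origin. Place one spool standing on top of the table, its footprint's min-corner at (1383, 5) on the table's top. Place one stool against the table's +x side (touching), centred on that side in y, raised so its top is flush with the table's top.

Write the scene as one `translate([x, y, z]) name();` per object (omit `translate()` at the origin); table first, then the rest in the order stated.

table();
translate([1383, 5, 712]) spool();
translate([1768, 272, 306]) stool();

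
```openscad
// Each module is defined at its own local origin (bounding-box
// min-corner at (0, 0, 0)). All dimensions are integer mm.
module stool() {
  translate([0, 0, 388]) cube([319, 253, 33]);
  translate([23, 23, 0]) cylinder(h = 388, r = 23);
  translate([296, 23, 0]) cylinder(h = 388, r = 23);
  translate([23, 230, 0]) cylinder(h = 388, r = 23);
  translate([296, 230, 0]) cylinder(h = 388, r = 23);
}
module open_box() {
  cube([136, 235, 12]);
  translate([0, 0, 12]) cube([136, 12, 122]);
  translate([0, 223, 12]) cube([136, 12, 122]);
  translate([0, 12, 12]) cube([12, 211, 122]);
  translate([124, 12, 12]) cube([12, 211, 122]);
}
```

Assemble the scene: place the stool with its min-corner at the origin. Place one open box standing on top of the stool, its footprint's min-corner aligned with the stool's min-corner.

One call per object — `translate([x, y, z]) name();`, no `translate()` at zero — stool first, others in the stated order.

stool();
translate([0, 0, 421]) open_box();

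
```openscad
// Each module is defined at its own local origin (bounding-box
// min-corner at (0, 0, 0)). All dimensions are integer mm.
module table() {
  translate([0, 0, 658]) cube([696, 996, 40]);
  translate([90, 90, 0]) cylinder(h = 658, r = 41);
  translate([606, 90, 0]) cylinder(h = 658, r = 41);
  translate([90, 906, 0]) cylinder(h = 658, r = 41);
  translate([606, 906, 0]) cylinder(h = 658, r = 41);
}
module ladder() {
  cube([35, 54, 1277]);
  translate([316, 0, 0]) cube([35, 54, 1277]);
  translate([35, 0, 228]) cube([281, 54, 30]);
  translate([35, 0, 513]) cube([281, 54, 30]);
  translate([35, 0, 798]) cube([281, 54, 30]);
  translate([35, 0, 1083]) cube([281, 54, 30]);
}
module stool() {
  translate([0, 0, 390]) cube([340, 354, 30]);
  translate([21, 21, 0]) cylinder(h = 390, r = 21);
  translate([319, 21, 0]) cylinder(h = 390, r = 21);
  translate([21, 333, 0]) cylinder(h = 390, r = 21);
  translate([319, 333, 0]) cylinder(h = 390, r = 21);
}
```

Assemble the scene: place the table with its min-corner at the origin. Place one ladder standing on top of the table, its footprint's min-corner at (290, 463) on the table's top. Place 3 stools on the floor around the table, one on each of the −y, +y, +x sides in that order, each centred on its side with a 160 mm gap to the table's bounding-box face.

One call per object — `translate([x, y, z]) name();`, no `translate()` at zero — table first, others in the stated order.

table();
translate([290, 463, 698]) ladder();
translate([178, -514, 0]) stool();
translate([178, 1156, 0]) stool();
translate([856, 321, 0]) stool();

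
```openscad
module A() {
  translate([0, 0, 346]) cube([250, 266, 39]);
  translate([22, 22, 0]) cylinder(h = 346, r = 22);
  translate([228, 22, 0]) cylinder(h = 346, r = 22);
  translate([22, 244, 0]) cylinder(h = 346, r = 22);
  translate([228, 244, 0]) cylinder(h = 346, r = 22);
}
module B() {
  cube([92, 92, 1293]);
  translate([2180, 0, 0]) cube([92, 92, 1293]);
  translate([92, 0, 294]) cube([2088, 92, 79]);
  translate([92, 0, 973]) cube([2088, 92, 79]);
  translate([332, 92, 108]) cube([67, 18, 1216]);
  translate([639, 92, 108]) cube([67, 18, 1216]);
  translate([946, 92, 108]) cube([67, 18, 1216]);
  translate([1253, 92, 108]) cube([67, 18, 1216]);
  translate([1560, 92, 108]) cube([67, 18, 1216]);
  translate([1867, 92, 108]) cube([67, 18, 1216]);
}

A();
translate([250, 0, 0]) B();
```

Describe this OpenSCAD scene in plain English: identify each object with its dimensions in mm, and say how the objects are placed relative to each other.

A is a simple wooden stool: a rectangular seat 250 mm (x) by 266 mm (y), 39 mm thick, top face at z = 385 mm, on four round legs, each 44 mm in diameter. The legs rest on z = 0, each leg's axis is inset half a diameter from the nearest pair of seat edges (so the leg's bounding box is flush with the corner).

B is a fence section. Two 92×92 mm posts, 1293 mm tall, stand on the floor with a clear span of 2088 mm between their inner faces. Two horizontal rails of 92×79 mm section span the gap between the posts with their undersides at z = 294 mm and z = 973 mm, flush with the posts' −y face. 6 pickets, each 67 mm wide, 18 mm thick and 1216 mm tall, are fixed to the +y face of the rails with their bottoms at z = 108 mm, evenly spaced across the span with equal gaps (rounded down to the nearest mm) at the −x end and between each pair — any rounding remainder accumulates at the +x end.

The fence section is against the stool's +x side, with their −y faces flush.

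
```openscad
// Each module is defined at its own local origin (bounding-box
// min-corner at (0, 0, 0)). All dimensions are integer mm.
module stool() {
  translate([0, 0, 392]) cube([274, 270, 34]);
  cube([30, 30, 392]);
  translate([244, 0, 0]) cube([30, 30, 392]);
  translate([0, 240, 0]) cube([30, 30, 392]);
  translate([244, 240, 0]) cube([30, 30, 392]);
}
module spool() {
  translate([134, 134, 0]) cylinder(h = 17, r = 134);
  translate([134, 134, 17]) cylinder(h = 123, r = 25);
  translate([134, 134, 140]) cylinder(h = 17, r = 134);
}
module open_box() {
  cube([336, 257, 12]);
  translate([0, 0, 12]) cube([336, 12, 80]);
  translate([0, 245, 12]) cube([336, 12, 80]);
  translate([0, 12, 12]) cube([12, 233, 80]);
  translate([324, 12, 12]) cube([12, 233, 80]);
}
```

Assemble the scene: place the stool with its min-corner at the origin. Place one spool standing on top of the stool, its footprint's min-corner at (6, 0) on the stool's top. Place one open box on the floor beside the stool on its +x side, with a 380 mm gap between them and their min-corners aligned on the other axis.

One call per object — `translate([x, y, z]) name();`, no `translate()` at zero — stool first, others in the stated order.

stool();
translate([6, 0, 426]) spool();
translate([654, 0, 0]) open_box();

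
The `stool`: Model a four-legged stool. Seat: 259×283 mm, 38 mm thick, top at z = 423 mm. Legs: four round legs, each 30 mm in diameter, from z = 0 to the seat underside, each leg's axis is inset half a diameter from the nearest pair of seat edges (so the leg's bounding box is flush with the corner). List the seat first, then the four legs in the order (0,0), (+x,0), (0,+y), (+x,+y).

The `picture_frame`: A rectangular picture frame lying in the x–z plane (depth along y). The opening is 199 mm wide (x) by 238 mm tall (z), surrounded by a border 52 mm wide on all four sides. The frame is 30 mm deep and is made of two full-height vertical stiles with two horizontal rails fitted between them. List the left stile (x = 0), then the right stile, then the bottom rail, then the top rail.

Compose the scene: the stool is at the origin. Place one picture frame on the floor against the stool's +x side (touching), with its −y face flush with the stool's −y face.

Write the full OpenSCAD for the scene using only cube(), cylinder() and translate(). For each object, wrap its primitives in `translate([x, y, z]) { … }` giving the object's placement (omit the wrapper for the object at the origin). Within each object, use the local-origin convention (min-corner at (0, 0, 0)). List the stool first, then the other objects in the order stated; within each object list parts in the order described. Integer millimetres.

translate([0, 0, 385]) cube([259, 283, 38]);
translate([15, 15, 0]) cylinder(h = 385, r = 15);
translate([244, 15, 0]) cylinder(h = 385, r = 15);
translate([15, 268, 0]) cylinder(h = 385, r = 15);
translate([244, 268, 0]) cylinder(h = 385, r = 15);
translate([259, 0, 0]) {
  cube([52, 30, 342]);
  translate([251, 0, 0]) cube([52, 30, 342]);
  translate([52, 0, 0]) cube([199, 30, 52]);
  translate([52, 0, 290]) cube([199, 30, 52]);
}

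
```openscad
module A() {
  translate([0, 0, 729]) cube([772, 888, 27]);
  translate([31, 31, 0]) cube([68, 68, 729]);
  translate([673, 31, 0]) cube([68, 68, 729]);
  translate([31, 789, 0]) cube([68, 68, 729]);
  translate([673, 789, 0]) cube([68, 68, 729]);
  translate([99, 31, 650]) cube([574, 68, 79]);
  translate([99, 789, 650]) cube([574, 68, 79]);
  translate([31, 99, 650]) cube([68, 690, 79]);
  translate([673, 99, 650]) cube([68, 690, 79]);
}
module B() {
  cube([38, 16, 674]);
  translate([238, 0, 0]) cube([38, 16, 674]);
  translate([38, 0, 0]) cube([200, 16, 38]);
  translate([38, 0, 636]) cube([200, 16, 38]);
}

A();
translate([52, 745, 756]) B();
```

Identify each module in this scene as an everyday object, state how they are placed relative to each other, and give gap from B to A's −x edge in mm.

The picture frame's min-x is at 52; the table's min-x is 0; gap = 52 mm.

A is a table. B is a picture frame. The picture frame is on top of the table. The gap from the picture frame to the table's −x edge is 52 mm.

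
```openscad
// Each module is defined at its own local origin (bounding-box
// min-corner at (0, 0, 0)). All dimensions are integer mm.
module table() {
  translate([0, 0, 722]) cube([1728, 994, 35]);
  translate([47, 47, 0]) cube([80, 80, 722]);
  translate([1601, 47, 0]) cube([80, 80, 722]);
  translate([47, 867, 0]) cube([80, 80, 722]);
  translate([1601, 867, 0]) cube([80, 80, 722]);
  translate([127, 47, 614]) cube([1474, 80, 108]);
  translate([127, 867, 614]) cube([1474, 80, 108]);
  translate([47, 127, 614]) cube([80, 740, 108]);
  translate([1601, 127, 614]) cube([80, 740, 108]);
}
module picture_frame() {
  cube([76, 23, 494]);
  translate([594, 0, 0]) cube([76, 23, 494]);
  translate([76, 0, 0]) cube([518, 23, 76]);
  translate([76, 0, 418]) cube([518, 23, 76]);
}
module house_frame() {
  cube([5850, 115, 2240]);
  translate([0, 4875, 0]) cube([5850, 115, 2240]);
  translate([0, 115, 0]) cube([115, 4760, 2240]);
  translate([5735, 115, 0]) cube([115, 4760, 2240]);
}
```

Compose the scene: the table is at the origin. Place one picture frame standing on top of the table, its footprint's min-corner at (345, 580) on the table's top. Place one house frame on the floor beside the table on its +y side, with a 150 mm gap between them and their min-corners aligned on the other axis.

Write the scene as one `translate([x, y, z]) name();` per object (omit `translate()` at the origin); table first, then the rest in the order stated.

table();
translate([345, 580, 757]) picture_frame();
translate([0, 1144, 0]) house_frame();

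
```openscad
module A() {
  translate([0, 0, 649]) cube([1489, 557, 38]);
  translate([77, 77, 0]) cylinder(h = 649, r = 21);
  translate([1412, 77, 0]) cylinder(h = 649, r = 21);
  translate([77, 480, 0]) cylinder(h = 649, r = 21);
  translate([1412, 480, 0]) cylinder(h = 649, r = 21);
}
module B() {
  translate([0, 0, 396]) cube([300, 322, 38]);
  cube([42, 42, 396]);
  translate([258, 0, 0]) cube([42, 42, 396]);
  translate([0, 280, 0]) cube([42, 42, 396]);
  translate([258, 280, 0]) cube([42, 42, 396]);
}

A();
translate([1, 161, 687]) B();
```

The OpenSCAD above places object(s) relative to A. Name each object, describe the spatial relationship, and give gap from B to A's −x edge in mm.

A is a table. B is a stool. The stool is on top of the table. The gap from the stool to the table's −x edge is 1 mm.

The stool's min-x is at 1; the table's min-x is 0; gap = 1 mm.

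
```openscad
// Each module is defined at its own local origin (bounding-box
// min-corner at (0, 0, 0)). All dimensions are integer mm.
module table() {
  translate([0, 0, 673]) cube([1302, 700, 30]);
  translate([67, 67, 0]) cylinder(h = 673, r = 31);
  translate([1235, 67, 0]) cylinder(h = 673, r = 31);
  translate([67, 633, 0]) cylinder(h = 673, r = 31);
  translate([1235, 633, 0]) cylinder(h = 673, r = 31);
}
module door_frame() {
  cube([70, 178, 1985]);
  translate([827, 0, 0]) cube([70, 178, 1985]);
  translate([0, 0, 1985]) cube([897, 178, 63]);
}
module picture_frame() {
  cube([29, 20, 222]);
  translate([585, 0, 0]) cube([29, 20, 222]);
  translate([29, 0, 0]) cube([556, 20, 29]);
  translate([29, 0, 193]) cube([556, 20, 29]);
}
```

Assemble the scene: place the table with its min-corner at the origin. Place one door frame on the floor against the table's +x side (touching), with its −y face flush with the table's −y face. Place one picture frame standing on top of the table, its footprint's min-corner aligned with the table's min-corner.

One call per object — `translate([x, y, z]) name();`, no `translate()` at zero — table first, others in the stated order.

table();
translate([1302, 0, 0]) door_frame();
translate([0, 0, 703]) picture_frame();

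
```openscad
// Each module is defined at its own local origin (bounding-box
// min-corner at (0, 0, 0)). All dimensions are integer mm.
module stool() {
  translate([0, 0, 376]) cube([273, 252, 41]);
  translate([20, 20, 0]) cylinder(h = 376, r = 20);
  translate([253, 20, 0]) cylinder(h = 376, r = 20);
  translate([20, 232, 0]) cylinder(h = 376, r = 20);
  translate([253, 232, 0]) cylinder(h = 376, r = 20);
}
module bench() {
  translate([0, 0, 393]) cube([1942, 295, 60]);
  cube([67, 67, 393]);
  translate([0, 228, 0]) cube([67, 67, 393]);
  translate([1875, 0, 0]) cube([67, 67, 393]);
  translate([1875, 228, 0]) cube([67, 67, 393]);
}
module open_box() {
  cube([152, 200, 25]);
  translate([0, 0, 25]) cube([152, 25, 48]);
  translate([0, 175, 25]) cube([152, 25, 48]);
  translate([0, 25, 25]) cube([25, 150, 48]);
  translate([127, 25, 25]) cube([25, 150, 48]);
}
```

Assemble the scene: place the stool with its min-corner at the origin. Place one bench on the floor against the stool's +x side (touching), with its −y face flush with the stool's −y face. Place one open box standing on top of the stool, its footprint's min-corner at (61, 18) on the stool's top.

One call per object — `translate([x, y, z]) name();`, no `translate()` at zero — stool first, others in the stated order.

stool();
translate([273, 0, 0]) bench();
translate([61, 18, 417]) open_box();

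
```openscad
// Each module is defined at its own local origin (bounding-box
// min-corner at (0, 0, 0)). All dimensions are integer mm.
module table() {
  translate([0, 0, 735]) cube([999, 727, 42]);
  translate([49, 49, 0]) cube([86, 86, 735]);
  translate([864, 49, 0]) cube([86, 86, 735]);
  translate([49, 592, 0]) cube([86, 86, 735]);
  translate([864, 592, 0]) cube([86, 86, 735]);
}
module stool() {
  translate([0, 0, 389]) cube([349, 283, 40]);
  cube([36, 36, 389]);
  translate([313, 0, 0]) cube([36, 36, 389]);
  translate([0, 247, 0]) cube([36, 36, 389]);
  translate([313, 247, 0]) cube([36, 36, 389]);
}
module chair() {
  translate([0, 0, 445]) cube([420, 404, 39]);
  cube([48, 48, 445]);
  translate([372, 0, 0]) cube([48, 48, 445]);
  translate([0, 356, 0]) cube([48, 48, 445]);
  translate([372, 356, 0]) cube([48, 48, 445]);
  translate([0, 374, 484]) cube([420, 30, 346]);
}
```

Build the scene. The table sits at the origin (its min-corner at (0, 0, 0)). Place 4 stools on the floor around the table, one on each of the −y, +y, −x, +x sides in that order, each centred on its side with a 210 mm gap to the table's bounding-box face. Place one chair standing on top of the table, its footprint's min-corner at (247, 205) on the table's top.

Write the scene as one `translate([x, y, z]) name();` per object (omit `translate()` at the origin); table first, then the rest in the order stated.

table();
translate([325, -493, 0]) stool();
translate([325, 937, 0]) stool();
translate([-559, 222, 0]) stool();
translate([1209, 222, 0]) stool();
translate([247, 205, 777]) chair();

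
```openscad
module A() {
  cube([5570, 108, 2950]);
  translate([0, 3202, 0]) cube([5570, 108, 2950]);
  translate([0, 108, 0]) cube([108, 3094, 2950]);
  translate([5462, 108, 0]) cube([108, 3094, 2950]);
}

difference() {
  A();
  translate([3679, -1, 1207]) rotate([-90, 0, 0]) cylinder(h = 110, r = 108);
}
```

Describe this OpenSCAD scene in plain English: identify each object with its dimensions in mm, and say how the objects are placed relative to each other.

A is a box-shaped house frame (walls only): outside footprint 5570×3310 mm, wall height 2950 mm, wall thickness 108 mm. The two y-facing walls run the full x-width; the two x-facing walls fit between the inner faces of the y-facing walls.

The house frame has a circular hole of radius 108 mm through its front wall, centred at (x = 3679, z = 1207).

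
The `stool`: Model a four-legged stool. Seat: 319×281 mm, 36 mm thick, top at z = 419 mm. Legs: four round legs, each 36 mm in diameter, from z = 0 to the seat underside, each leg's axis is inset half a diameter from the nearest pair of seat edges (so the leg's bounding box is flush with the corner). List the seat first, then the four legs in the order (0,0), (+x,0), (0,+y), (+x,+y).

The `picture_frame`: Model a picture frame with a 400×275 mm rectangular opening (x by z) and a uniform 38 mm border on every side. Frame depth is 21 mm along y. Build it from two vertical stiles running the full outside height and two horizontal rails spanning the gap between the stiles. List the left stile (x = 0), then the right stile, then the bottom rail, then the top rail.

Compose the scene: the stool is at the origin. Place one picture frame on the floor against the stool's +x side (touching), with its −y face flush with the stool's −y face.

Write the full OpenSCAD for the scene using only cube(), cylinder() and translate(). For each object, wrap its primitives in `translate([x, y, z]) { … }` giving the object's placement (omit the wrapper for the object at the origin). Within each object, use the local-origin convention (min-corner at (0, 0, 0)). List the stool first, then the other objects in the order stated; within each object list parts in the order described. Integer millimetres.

translate([0, 0, 383]) cube([319, 281, 36]);
translate([18, 18, 0]) cylinder(h = 383, r = 18);
translate([301, 18, 0]) cylinder(h = 383, r = 18);
translate([18, 263, 0]) cylinder(h = 383, r = 18);
translate([301, 263, 0]) cylinder(h = 383, r = 18);
translate([319, 0, 0]) {
  cube([38, 21, 351]);
  translate([438, 0, 0]) cube([38, 21, 351]);
  translate([38, 0, 0]) cube([400, 21, 38]);
  translate([38, 0, 313]) cube([400, 21, 38]);
}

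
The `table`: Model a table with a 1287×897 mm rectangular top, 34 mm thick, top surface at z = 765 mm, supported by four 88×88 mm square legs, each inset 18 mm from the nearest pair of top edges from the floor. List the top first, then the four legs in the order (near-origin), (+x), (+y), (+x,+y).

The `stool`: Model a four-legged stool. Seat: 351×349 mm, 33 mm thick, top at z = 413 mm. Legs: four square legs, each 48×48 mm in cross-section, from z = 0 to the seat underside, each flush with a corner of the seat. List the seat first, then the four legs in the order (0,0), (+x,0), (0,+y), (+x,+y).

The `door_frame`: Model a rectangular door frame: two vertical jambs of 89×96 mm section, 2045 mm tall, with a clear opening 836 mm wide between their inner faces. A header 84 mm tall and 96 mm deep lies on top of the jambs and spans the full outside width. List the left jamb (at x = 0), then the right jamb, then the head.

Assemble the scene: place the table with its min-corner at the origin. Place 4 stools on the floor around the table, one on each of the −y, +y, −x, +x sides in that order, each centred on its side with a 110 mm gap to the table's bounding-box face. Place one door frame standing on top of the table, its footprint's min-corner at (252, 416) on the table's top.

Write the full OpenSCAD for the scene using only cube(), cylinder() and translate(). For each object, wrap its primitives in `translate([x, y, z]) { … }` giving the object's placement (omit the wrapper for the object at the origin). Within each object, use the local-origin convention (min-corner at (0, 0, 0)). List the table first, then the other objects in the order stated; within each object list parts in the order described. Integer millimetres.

translate([0, 0, 731]) cube([1287, 897, 34]);
translate([18, 18, 0]) cube([88, 88, 731]);
translate([1181, 18, 0]) cube([88, 88, 731]);
translate([18, 791, 0]) cube([88, 88, 731]);
translate([1181, 791, 0]) cube([88, 88, 731]);
translate([468, -459, 0]) {
  translate([0, 0, 380]) cube([351, 349, 33]);
  cube([48, 48, 380]);
  translate([303, 0, 0]) cube([48, 48, 380]);
  translate([0, 301, 0]) cube([48, 48, 380]);
  translate([303, 301, 0]) cube([48, 48, 380]);
}
translate([468, 1007, 0]) {
  translate([0, 0, 380]) cube([351, 349, 33]);
  cube([48, 48, 380]);
  translate([303, 0, 0]) cube([48, 48, 380]);
  translate([0, 301, 0]) cube([48, 48, 380]);
  translate([303, 301, 0]) cube([48, 48, 380]);
}
translate([-461, 274, 0]) {
  translate([0, 0, 380]) cube([351, 349, 33]);
  cube([48, 48, 380]);
  translate([303, 0, 0]) cube([48, 48, 380]);
  translate([0, 301, 0]) cube([48, 48, 380]);
  translate([303, 301, 0]) cube([48, 48, 380]);
}
translate([1397, 274, 0]) {
  translate([0, 0, 380]) cube([351, 349, 33]);
  cube([48, 48, 380]);
  translate([303, 0, 0]) cube([48, 48, 380]);
  translate([0, 301, 0]) cube([48, 48, 380]);
  translate([303, 301, 0]) cube([48, 48, 380]);
}
translate([252, 416, 765]) {
  cube([89, 96, 2045]);
  translate([925, 0, 0]) cube([89, 96, 2045]);
  translate([0, 0, 2045]) cube([1014, 96, 84]);
}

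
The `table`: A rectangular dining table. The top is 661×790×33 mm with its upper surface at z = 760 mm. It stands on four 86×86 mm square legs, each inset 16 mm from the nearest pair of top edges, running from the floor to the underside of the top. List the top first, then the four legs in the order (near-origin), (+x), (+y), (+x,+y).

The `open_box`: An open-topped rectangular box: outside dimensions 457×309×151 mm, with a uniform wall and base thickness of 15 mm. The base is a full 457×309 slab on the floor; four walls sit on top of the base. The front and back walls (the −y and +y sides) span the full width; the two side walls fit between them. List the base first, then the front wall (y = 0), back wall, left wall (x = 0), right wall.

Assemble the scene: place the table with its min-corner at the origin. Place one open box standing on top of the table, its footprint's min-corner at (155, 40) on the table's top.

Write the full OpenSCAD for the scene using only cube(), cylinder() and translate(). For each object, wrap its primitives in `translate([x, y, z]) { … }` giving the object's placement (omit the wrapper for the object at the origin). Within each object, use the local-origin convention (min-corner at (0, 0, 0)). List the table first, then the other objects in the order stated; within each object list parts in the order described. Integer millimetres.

translate([0, 0, 727]) cube([661, 790, 33]);
translate([16, 16, 0]) cube([86, 86, 727]);
translate([559, 16, 0]) cube([86, 86, 727]);
translate([16, 688, 0]) cube([86, 86, 727]);
translate([559, 688, 0]) cube([86, 86, 727]);
translate([155, 40, 760]) {
  cube([457, 309, 15]);
  translate([0, 0, 15]) cube([457, 15, 136]);
  translate([0, 294, 15]) cube([457, 15, 136]);
  translate([0, 15, 15]) cube([15, 279, 136]);
  translate([442, 15, 15]) cube([15, 279, 136]);
}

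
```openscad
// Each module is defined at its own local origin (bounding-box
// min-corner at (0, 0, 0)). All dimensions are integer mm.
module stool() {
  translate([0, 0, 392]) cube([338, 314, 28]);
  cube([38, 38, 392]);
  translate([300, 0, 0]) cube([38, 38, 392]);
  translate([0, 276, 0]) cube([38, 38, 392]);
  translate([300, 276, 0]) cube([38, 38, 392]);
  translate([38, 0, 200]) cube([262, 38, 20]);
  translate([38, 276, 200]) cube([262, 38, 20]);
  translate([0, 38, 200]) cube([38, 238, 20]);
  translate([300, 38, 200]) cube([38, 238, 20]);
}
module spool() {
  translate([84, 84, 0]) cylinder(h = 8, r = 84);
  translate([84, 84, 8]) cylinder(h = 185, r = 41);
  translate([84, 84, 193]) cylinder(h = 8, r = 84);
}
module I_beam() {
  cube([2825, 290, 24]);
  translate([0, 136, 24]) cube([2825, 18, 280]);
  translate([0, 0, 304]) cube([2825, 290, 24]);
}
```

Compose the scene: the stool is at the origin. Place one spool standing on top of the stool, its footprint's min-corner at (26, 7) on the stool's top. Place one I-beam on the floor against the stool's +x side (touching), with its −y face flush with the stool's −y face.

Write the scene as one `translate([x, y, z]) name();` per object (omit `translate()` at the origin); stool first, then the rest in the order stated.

stool();
translate([26, 7, 420]) spool();
translate([338, 0, 0]) I_beam();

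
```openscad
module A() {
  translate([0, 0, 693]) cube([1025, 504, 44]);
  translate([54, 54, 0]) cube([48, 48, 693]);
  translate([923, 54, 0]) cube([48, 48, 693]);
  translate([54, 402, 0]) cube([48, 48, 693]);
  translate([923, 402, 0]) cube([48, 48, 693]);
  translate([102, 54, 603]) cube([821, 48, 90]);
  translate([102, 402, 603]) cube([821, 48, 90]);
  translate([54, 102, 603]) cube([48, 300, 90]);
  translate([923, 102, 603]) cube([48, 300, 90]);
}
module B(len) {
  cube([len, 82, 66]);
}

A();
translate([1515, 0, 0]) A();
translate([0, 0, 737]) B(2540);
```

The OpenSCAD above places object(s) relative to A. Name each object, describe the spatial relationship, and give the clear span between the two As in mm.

A is a table. B is a beam. A beam spans the tops of two tables. The clear span between the two tables is 490 mm.

Second table starts at x = 1515; first ends at x = 1025; clear span = 1515 − 1025 = 490 mm.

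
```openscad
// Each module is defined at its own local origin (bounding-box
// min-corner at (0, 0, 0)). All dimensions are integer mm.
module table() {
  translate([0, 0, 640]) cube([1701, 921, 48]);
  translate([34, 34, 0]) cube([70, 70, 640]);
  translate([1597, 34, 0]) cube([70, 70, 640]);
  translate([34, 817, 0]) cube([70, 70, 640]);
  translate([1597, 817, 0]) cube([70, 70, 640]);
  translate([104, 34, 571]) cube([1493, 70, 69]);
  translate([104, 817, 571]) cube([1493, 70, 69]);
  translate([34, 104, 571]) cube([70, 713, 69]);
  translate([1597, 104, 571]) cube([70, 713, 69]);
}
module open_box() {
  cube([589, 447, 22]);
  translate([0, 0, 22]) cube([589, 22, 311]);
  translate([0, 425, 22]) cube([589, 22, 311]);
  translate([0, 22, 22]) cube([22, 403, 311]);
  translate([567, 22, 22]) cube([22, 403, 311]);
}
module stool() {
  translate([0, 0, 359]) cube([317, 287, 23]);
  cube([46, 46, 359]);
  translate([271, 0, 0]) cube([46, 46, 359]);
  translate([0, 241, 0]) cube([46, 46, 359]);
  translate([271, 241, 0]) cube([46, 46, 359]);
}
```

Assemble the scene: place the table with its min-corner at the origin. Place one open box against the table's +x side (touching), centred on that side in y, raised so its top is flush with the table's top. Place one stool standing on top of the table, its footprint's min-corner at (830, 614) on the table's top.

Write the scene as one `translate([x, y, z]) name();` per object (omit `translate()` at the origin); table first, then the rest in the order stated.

table();
translate([1701, 237, 355]) open_box();
translate([830, 614, 688]) stool();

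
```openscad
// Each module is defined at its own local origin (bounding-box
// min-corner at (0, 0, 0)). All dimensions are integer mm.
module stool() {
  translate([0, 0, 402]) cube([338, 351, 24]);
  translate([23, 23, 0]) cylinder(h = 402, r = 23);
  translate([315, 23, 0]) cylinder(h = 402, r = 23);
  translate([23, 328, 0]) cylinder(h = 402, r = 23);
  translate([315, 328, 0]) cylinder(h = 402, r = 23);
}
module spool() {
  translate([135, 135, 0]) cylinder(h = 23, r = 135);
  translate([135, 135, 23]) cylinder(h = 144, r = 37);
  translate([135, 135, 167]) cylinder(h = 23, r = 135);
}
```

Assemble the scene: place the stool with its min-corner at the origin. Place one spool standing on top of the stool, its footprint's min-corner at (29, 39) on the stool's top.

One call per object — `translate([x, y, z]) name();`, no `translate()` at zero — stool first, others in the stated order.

stool();
translate([29, 39, 426]) spool();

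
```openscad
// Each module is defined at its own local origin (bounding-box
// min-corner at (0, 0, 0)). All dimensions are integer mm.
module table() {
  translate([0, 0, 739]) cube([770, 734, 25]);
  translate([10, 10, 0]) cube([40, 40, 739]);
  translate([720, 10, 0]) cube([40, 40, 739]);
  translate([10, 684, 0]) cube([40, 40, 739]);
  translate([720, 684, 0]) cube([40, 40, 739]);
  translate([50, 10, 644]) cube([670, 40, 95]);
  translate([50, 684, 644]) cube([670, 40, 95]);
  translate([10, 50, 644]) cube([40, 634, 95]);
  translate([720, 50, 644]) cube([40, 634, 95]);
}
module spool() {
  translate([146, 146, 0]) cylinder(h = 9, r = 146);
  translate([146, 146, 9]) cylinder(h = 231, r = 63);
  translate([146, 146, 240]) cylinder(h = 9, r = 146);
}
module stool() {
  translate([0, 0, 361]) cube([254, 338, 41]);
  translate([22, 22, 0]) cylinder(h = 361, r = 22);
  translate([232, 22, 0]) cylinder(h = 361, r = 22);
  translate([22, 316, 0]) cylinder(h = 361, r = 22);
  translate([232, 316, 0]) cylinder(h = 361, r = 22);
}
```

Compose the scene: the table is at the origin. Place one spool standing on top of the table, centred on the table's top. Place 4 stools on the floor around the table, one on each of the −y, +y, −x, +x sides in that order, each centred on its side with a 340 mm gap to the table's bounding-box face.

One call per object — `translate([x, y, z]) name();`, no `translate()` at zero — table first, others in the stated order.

table();
translate([239, 221, 764]) spool();
translate([258, -678, 0]) stool();
translate([258, 1074, 0]) stool();
translate([-594, 198, 0]) stool();
translate([1110, 198, 0]) stool();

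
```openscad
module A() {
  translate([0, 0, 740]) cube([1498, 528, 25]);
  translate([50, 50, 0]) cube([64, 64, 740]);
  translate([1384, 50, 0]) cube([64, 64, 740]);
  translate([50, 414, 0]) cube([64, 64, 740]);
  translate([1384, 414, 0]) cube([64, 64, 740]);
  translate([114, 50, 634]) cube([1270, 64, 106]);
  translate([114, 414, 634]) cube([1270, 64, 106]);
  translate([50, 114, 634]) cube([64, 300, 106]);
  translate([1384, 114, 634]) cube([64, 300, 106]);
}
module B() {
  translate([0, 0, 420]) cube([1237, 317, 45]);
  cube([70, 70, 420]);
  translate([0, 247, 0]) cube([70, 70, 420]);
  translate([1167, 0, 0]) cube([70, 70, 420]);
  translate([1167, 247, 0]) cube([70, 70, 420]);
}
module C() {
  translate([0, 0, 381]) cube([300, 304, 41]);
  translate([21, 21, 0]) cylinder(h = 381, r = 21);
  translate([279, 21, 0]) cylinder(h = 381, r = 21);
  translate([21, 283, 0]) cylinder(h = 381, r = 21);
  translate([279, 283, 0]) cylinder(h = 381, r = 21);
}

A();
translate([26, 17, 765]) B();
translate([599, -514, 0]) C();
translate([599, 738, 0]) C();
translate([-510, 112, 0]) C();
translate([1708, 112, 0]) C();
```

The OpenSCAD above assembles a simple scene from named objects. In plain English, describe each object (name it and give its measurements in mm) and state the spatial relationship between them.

A is a table: top 1498 mm (x) × 528 mm (y), 25 mm thick, upper face at z = 765 mm, on four 64×64 mm square legs, each inset 50 mm from the nearest pair of top edges, running from z = 0 to the bottom of the top. Four apron rails, 64 mm thick and 106 mm tall, run between adjacent legs with their top edges flush with the underside of the top and their outer faces flush with the legs' outer faces.

B is a bench: a 1237×317 mm seat slab, 45 mm thick, top at z = 465 mm, on four 70×70 mm square legs flush with the seat corners and standing on z = 0.

C is a four-legged stool. The seat is a 300×304×41 mm slab whose top surface is at z = 422 mm; four round legs, each 42 mm in diameter, run from the floor (z = 0) to the underside of the seat, each leg's axis is inset half a diameter from the nearest pair of seat edges (so the leg's bounding box is flush with the corner).

The bench is on top of the table. Four stools sit around the table at the −y, +y, −x, +x sides.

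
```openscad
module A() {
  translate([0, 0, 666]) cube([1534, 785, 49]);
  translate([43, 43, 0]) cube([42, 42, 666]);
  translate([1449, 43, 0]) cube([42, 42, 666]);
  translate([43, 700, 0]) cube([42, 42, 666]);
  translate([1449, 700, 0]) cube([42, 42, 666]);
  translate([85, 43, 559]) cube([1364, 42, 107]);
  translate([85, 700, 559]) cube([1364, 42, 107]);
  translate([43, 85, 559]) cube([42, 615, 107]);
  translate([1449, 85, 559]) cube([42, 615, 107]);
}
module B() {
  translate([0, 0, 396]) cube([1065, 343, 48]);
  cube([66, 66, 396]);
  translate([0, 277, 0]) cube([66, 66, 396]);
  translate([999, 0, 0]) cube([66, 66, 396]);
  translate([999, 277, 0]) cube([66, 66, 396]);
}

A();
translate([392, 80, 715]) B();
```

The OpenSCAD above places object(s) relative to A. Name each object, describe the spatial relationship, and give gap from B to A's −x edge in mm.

The bench's min-x is at 392; the table's min-x is 0; gap = 392 mm.

A is a table. B is a bench. The bench is on top of the table. The gap from the bench to the table's −x edge is 392 mm.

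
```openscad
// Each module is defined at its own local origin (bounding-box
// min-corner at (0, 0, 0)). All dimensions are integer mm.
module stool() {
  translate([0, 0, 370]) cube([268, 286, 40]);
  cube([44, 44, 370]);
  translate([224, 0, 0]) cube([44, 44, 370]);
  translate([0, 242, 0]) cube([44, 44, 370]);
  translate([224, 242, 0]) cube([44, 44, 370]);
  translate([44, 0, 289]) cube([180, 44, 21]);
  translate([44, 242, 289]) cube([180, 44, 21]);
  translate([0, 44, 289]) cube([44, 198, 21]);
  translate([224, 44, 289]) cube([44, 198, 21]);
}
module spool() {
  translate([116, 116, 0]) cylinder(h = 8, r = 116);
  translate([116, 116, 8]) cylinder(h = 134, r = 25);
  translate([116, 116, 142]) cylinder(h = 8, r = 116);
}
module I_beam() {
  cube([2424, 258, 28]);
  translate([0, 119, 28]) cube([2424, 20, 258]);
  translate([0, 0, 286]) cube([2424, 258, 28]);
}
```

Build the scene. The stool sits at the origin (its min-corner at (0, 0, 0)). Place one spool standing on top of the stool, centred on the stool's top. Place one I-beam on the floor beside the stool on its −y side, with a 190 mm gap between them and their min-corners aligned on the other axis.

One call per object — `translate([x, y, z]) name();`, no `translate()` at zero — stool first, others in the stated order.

stool();
translate([18, 27, 410]) spool();
translate([0, -448, 0]) I_beam();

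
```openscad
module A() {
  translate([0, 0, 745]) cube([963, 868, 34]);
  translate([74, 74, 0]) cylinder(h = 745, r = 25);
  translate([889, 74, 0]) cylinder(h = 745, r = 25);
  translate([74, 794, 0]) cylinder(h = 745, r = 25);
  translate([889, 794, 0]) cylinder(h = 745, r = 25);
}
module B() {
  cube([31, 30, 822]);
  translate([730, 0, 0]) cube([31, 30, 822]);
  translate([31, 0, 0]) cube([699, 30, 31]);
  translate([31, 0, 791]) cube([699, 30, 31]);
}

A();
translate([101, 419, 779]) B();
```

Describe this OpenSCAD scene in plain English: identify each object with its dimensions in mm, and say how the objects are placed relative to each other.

A is a table: top 963 mm (x) × 868 mm (y), 34 mm thick, upper face at z = 779 mm, on four round legs of 50 mm diameter, each leg's bounding box inset 49 mm from the nearest pair of top edges, running from z = 0 to the bottom of the top.

B is a picture frame with a 699×760 mm rectangular opening (x by z) and a uniform 31 mm border on every side. Frame depth is 30 mm along y. It is built from two vertical stiles running the full outside height and two horizontal rails spanning the gap between the stiles.

The picture frame is on top of the table, centred.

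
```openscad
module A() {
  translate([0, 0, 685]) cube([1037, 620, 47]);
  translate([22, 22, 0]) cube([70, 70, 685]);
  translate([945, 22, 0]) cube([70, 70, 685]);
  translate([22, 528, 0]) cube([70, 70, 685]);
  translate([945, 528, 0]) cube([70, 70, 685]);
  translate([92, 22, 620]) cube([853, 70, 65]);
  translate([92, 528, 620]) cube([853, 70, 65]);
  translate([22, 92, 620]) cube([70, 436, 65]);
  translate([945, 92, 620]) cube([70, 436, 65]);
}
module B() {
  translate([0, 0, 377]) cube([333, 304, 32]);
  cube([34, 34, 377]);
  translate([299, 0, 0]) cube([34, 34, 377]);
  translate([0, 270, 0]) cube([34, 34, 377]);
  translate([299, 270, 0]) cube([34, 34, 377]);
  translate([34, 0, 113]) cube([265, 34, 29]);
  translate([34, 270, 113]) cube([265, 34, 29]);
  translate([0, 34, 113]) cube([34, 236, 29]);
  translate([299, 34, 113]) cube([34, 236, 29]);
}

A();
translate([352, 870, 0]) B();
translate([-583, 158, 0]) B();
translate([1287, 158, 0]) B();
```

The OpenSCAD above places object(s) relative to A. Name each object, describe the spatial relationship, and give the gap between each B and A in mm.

A is a table. B is a stool. Three stools sit around the table at the +y, −x, +x sides. The gap between each stool and the table is 250 mm.

Each stool's nearest face is 250 mm from the table's bounding box.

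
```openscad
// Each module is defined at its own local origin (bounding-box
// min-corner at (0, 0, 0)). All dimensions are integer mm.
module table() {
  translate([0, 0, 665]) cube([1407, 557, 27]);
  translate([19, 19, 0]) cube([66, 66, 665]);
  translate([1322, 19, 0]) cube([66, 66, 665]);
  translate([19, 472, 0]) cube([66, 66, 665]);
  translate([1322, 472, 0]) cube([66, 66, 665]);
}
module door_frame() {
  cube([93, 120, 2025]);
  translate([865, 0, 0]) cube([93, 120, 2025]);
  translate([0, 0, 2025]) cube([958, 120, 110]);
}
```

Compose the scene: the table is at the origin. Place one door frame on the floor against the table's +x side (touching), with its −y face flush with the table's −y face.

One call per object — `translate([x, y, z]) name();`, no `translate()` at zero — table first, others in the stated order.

table();
translate([1407, 0, 0]) door_frame();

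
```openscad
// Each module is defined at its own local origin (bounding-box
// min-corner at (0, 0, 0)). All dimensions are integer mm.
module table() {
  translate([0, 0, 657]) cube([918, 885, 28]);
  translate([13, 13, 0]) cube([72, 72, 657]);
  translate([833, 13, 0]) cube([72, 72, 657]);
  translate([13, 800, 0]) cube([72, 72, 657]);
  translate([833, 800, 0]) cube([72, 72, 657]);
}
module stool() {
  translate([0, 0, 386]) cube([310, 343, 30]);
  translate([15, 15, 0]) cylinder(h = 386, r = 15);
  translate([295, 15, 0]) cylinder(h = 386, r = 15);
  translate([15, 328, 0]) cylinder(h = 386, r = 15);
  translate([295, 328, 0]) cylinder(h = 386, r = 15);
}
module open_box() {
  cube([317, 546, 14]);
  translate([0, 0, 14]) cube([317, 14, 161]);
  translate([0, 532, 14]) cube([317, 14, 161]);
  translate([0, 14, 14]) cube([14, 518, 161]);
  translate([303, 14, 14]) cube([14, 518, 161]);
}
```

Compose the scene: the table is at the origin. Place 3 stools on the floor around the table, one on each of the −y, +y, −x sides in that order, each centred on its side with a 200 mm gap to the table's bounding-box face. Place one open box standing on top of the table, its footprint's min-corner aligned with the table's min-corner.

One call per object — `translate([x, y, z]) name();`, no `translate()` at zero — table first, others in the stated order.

table();
translate([304, -543, 0]) stool();
translate([304, 1085, 0]) stool();
translate([-510, 271, 0]) stool();
translate([0, 0, 685]) open_box();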